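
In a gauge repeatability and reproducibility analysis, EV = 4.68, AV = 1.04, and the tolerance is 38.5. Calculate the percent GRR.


GRR = sqrt(EV^2 + AV^2) = sqrt(4.68^2 + 1.04^2) = 4.7941631
%GRR = GRR / tol * 100 = 4.7941631 / 38.5 * 100
%GRR = 12.4524

12.4524


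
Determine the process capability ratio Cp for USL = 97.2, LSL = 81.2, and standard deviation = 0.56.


Cp = (USL - LSL) / (6 * sigma)
= (97.2 - 81.2) / (6 * 0.56)
= 16.0000 / 3.3600
= 4.7619

4.7619


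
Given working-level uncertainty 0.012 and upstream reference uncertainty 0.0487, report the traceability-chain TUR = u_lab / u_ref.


TUR = u_lab / u_ref
= 0.012 / 0.0487
= 0.2464

0.2464


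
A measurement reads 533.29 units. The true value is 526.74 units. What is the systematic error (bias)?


Systematic error = measured - true
= 533.29 - 526.74
= 6.5500

6.5500


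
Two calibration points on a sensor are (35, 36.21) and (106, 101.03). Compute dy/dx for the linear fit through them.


slope = (y2 - y1) / (x2 - x1)
= (101.03 - 36.21) / (106 - 35)
= 64.8200 / 71
= 0.9130

0.9130


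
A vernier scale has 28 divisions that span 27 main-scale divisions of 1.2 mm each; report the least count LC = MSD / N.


LC = MSD / n_div
= 1.2 / 28
= 0.0429

0.0429


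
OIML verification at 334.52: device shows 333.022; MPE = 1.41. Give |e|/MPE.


e = indication - reference = 333.022 - 334.52 = -1.4980
|e| = 1.4980
ratio = |e| / MPE = 1.4980 / 1.41
ratio = 1.0624

1.0624


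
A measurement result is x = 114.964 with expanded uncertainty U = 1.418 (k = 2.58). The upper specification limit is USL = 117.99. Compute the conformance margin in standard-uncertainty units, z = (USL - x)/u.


u = U / k = 1.418 / 2.58 = 0.5496124
margin = |USL - x| = |117.99 - 114.964| = 3.026
z = margin / u = 3.026 / 0.5496124
z = 5.5057

5.5057


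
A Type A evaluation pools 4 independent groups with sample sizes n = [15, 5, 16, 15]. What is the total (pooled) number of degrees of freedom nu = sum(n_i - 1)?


nu = sum_i (n_i - 1)
nu = ((15 - 1) + (5 - 1) + (16 - 1) + (15 - 1))
nu = 14 + 4 + 15 + 14
nu = 47

47


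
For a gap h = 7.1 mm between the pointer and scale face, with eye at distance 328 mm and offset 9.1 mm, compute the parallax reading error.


error = h * offset / d
= 7.1 * 9.1 / 328
= 0.1970

0.1970


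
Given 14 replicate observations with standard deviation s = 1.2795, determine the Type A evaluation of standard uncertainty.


u_A = s / sqrt(n)
u_A = 1.2795 / sqrt(14)
u_A = 1.2795 / 3.7416574
u_A = 0.3420

0.3420


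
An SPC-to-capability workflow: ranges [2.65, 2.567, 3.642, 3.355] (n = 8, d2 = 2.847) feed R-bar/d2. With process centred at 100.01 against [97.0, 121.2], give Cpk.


R_bar = (2.65 + 2.567 + 3.642 + 3.355) / 4 = 3.0535
sigma = R_bar / d2 = 3.0535 / 2.847 = 1.0725325
Cp = (USL - LSL)/(6*sigma) = (121.2 - 97.0)/(6*1.0725325) = 3.7606
Cpu = (121.2 - 100.01)/(3*1.0725325) = 6.5857
Cpl = (100.01 - 97.0)/(3*1.0725325) = 0.9355
Cpk = min(Cpu, Cpl) = 0.9355

0.9355


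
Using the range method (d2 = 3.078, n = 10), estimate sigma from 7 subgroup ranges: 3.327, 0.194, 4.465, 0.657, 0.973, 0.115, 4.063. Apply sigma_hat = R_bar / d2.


R_bar = (3.327 + 0.194 + 4.465 + 0.657 + 0.973 + 0.115 + 4.063) / 7
R_bar = 13.794 / 7 = 1.9705714
sigma_hat = R_bar / d2 = 1.9705714 / 3.078 = 0.6402

0.6402


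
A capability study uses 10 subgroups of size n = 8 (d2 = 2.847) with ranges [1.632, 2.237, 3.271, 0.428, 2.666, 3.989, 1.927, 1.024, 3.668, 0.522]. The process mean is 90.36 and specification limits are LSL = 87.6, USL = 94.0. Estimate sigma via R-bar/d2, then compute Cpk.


R_bar = (1.632 + 2.237 + 3.271 + 0.428 + 2.666 + 3.989 + 1.927 + 1.024 + 3.668 + 0.522) / 10 = 2.1364
sigma = R_bar / d2 = 2.1364 / 2.847 = 0.75040393
Cp = (USL - LSL)/(6*sigma) = (94.0 - 87.6)/(6*0.75040393) = 1.4215
Cpu = (94.0 - 90.36)/(3*0.75040393) = 1.6169
Cpl = (90.36 - 87.6)/(3*0.75040393) = 1.2260
Cpk = min(Cpu, Cpl) = 1.2260

1.2260


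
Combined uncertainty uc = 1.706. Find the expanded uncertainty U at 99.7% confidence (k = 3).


U = k * uc
U = 3 * 1.706
U = 5.1180

5.1180


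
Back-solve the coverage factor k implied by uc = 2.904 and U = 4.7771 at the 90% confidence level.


k = U / uc
k = 4.7771 / 2.904
k = 1.645

1.645


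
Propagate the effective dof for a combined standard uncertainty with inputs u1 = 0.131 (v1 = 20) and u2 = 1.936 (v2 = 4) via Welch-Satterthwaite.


uc = sqrt(u1^2 + u2^2) = sqrt(0.131^2 + 1.936^2) = 1.940427
v_eff = uc^4 / (u1^4/v1 + u2^4/v2)
= 1.940427^4 / (0.131^4/20 + 1.936^4/4)
= 14.17716 / 3.5120706
v_eff = 4.0367

4.0367


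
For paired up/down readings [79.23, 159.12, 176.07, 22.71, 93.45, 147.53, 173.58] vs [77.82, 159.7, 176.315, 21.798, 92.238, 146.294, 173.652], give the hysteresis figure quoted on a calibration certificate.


|79.23 - 77.82| = 1.4100
|159.12 - 159.7| = 0.5800
|176.07 - 176.315| = 0.2450
|22.71 - 21.798| = 0.9120
|93.45 - 92.238| = 1.2120
|147.53 - 146.294| = 1.2360
|173.58 - 173.652| = 0.0720
hysteresis = max(diffs) = 1.4100

1.4100


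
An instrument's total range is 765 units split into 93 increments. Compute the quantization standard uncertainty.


resolution = range / divisions
resolution = 765 / 93 = 8.2258065
u_res = resolution / (2*sqrt(3))
u_res = 8.2258065 / 3.4641016
u_res = 2.3746

2.3746


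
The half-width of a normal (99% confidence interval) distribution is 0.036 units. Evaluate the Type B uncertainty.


u_B = half_width / 2.576
u_B = 0.036 / 2.576
u_B = 0.0140

0.0140


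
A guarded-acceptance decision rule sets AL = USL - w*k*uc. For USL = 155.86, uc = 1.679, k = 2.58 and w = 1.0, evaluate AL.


U = k * uc = 2.58 * 1.679 = 4.33182
guard band g = w * U = 1.0 * 4.33182 = 4.33182
AL = USL - g = 155.86 - 4.33182
AL = 151.5282

151.5282


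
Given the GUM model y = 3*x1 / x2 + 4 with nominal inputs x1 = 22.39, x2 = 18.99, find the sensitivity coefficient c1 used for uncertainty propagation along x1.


y = 3*x1 / x2 + 4
dy/dx1 = 3/x2
Evaluate at x2 = 18.99: c1 = 3 / 18.99
c1 = 0.1580

0.1580


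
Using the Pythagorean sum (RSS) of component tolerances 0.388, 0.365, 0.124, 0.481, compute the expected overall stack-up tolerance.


RSS = sqrt(0.388^2 + 0.365^2 + 0.124^2 + 0.481^2)
= sqrt(0.530506)
= 0.7284

0.7284


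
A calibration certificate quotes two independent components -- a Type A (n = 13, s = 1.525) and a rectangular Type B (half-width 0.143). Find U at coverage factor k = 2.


u_A = s / sqrt(n) = 1.525 / sqrt(13) = 0.4229589
u_B = half_width / sqrt(3) = 0.143 / sqrt(3) = 0.082561088
uc = sqrt(u_A^2 + u_B^2) = sqrt(0.4229589^2 + 0.082561088^2) = 0.43094149
U = k * uc = 2 * 0.43094149
U = 0.8619

0.8619


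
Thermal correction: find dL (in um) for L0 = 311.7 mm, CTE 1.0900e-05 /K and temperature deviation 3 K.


dL = L * alpha * dT
= 311.7 * 1.0900e-05 * 3
= 0.0101926 mm
dL_um = 0.0101926 * 1000 = 10.1926 um

10.1926


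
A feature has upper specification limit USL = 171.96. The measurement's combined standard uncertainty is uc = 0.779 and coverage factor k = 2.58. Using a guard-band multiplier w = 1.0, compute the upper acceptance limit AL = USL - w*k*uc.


U = k * uc = 2.58 * 0.779 = 2.00982
guard band g = w * U = 1.0 * 2.00982 = 2.00982
AL = USL - g = 171.96 - 2.00982
AL = 169.9502

169.9502


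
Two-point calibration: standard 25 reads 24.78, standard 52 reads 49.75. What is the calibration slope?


slope = (y2 - y1) / (x2 - x1)
= (49.75 - 24.78) / (52 - 25)
= 24.9700 / 27
= 0.9248

0.9248


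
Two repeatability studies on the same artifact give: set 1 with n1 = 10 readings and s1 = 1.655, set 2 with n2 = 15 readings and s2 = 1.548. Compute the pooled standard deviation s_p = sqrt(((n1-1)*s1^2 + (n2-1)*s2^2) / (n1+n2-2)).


s_p = sqrt(((n1-1)*s1^2 + (n2-1)*s2^2) / (n1+n2-2))
numerator = (10-1)*1.655^2 + (15-1)*1.548^2 = 24.651225 + 33.548256 = 58.199481
denominator = 10 + 15 - 2 = 23
s_p^2 = 58.199481 / 23 = 2.5304122
s_p = sqrt(2.5304122) = 1.5907

1.5907


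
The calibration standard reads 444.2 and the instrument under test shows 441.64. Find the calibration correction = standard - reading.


Correction = standard - reading
= 444.2 - 441.64
= 2.5600

2.5600


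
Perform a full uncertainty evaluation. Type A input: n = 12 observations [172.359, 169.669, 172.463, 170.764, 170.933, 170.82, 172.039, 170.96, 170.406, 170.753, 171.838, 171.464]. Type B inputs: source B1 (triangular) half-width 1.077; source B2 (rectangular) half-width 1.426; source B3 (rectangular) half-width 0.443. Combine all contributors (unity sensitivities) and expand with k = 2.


mean = (172.359 + 169.669 + 172.463 + 170.764 + 170.933 + 170.82 + 172.039 + 170.96 + 170.406 + 170.753 + 171.838 + 171.464) / 12 = 171.2056667
s = sqrt(sum((x - mean)^2)/(n-1)) = 0.83971406
u_A = s / sqrt(n) = 0.83971406 / sqrt(12) = 0.24240457
u_B1 = 1.077 / sqrt(6) = 0.43968341
u_B2 = 1.426 / sqrt(3) = 0.82330148
u_B3 = 0.443 / sqrt(3) = 0.25576617
uc = sqrt(0.24240457^2 + 0.43968341^2 + 0.82330148^2 + 0.25576617^2) = 0.99765883
U = k * uc = 2 * 0.99765883
U = 1.9953

1.9953


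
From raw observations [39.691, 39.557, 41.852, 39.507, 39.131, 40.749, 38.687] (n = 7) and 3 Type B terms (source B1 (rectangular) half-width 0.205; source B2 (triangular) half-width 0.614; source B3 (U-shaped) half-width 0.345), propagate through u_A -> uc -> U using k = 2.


mean = (39.691 + 39.557 + 41.852 + 39.507 + 39.131 + 40.749 + 38.687) / 7 = 39.882
s = sqrt(sum((x - mean)^2)/(n-1)) = 1.0729512
u_A = s / sqrt(n) = 1.0729512 / sqrt(7) = 0.40553743
u_B1 = 0.205 / sqrt(3) = 0.11835681
u_B2 = 0.614 / sqrt(6) = 0.25066445
u_B3 = 0.345 / sqrt(2) = 0.24395184
uc = sqrt(0.40553743^2 + 0.11835681^2 + 0.25066445^2 + 0.24395184^2) = 0.54846523
U = k * uc = 2 * 0.54846523
U = 1.0969

1.0969


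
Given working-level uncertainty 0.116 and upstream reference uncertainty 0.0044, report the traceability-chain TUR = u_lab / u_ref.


TUR = u_lab / u_ref
= 0.116 / 0.0044
= 26.3636

26.3636


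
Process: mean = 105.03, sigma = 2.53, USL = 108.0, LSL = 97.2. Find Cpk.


Cpu = (USL - mean) / (3*sigma) = (108.0 - 105.03) / (3*2.53) = 0.3913
Cpl = (mean - LSL) / (3*sigma) = (105.03 - 97.2) / (3*2.53) = 1.0316
Cpk = min(Cpu, Cpl) = 0.3913

0.3913


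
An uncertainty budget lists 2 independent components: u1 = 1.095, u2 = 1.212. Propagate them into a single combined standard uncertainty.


uc = sqrt(1.095^2 + 1.212^2)
uc = sqrt(2.667969)
uc = 1.6334

1.6334


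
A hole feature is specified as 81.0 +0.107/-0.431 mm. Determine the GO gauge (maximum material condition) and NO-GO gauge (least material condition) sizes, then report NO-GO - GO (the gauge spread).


GO = nominal - lower_tol (smallest hole = maximum material condition)
GO = 81.0 - 0.431 = 80.569
NO-GO = nominal + upper_tol (largest hole = least material condition)
NO-GO = 81.0 + 0.107 = 81.107
spread = NO-GO - GO = 81.107 - 80.569 = 0.5380

0.5380


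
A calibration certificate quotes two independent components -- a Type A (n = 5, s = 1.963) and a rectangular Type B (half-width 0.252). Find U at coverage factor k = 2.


u_A = s / sqrt(n) = 1.963 / sqrt(5) = 0.87788029
u_B = half_width / sqrt(3) = 0.252 / sqrt(3) = 0.14549227
uc = sqrt(u_A^2 + u_B^2) = sqrt(0.87788029^2 + 0.14549227^2) = 0.88985493
U = k * uc = 2 * 0.88985493
U = 1.7797

1.7797


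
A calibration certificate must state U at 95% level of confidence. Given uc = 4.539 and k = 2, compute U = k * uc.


U = k * uc
U = 2 * 4.539
U = 9.0780

9.0780


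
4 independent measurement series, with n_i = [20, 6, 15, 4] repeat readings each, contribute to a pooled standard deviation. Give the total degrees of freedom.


nu = sum_i (n_i - 1)
nu = ((20 - 1) + (6 - 1) + (15 - 1) + (4 - 1))
nu = 19 + 5 + 14 + 3
nu = 41

41


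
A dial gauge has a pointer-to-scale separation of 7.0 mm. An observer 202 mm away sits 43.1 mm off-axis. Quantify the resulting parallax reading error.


error = h * offset / d
= 7.0 * 43.1 / 202
= 1.4936

1.4936


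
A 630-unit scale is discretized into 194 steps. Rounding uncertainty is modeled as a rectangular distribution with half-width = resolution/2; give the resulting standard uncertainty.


resolution = range / divisions
resolution = 630 / 194 = 3.2474227
u_res = resolution / (2*sqrt(3))
u_res = 3.2474227 / 3.4641016
u_res = 0.9375

0.9375


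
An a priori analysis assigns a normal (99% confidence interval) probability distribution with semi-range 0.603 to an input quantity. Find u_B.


u_B = half_width / 2.576
u_B = 0.603 / 2.576
u_B = 0.2341

0.2341


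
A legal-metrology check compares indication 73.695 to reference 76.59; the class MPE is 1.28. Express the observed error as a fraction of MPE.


e = indication - reference = 73.695 - 76.59 = -2.8950
|e| = 2.8950
ratio = |e| / MPE = 2.8950 / 1.28
ratio = 2.2617

2.2617


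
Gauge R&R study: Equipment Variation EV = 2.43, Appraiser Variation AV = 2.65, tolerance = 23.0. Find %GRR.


GRR = sqrt(EV^2 + AV^2) = sqrt(2.43^2 + 2.65^2) = 3.5954694
%GRR = GRR / tol * 100 = 3.5954694 / 23.0 * 100
%GRR = 15.6325

15.6325


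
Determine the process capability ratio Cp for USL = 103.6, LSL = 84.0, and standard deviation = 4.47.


Cp = (USL - LSL) / (6 * sigma)
= (103.6 - 84.0) / (6 * 4.47)
= 19.6000 / 26.8200
= 0.7308

0.7308


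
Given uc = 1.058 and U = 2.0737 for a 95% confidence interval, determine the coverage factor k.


k = U / uc
k = 2.0737 / 1.058
k = 1.96

1.96


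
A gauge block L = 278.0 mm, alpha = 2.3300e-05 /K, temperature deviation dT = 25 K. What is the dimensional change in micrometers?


dL = L * alpha * dT
= 278.0 * 2.3300e-05 * 25
= 0.1619350 mm
dL_um = 0.1619350 * 1000 = 161.9350 um

161.9350


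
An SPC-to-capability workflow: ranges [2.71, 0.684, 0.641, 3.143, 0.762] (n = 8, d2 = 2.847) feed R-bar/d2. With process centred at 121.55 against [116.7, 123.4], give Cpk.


R_bar = (2.71 + 0.684 + 0.641 + 3.143 + 0.762) / 5 = 1.588
sigma = R_bar / d2 = 1.588 / 2.847 = 0.55778012
Cp = (USL - LSL)/(6*sigma) = (123.4 - 116.7)/(6*0.55778012) = 2.0020
Cpu = (123.4 - 121.55)/(3*0.55778012) = 1.1056
Cpl = (121.55 - 116.7)/(3*0.55778012) = 2.8984
Cpk = min(Cpu, Cpl) = 1.1056

1.1056


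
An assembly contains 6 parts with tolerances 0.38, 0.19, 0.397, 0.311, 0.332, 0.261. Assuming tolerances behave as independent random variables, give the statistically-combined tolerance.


RSS = sqrt(0.38^2 + 0.19^2 + 0.397^2 + 0.311^2 + 0.332^2 + 0.261^2)
= sqrt(0.613175)
= 0.7831

0.7831


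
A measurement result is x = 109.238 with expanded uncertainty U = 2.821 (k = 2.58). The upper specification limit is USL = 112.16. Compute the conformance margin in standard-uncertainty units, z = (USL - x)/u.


u = U / k = 2.821 / 2.58 = 1.0934109
margin = |USL - x| = |112.16 - 109.238| = 2.922
z = margin / u = 2.922 / 1.0934109
z = 2.6724

2.6724


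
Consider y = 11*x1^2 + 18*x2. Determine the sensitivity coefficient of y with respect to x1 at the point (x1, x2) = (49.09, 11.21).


y = 11*x1^2 + 18*x2
dy/dx1 = 2*11*x1
Evaluate at x1 = 49.09: c1 = 22 * 49.09
c1 = 1079.9800

1079.9800


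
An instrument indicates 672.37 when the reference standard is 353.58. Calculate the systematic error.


Systematic error = measured - true
= 672.37 - 353.58
= 318.7900

318.7900


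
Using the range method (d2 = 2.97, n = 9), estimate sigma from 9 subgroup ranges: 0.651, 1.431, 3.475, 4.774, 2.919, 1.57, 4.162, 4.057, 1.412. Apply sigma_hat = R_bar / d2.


R_bar = (0.651 + 1.431 + 3.475 + 4.774 + 2.919 + 1.57 + 4.162 + 4.057 + 1.412) / 9
R_bar = 24.451 / 9 = 2.7167778
sigma_hat = R_bar / d2 = 2.7167778 / 2.97 = 0.9147

0.9147


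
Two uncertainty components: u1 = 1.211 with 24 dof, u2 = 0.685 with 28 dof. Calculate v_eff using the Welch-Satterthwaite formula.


uc = sqrt(u1^2 + u2^2) = sqrt(1.211^2 + 0.685^2) = 1.3913109
v_eff = uc^4 / (u1^4/v1 + u2^4/v2)
= 1.3913109^4 / (1.211^4/24 + 0.685^4/28)
= 3.7471127 / 0.097475116
v_eff = 38.4417

38.4417


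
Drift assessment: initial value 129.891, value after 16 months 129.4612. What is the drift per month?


rate = (v2 - v1) / months
= (129.4612 - 129.891) / 16
= -0.4298 / 16
= -0.0269

-0.0269


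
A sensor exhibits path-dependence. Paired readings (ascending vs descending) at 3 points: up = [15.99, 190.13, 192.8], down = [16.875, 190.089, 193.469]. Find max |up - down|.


|15.99 - 16.875| = 0.8850
|190.13 - 190.089| = 0.0410
|192.8 - 193.469| = 0.6690
hysteresis = max(diffs) = 0.8850

0.8850


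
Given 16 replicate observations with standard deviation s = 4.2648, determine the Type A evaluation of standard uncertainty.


u_A = s / sqrt(n)
u_A = 4.2648 / sqrt(16)
u_A = 4.2648 / 4
u_A = 1.0662

1.0662


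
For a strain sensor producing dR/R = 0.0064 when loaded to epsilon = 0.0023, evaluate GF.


GF = (dR/R) / epsilon
= 0.0064 / 0.0023
= 2.7826

2.7826


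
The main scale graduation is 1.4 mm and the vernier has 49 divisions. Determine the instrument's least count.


LC = MSD / n_div
= 1.4 / 49
= 0.0286

0.0286


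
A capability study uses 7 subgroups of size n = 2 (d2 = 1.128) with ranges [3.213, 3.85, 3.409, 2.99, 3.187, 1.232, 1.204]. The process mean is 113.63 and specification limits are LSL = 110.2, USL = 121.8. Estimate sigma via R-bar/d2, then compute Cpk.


R_bar = (3.213 + 3.85 + 3.409 + 2.99 + 3.187 + 1.232 + 1.204) / 7 = 2.7264286
sigma = R_bar / d2 = 2.7264286 / 1.128 = 2.4170466
Cp = (USL - LSL)/(6*sigma) = (121.8 - 110.2)/(6*2.4170466) = 0.7999
Cpu = (121.8 - 113.63)/(3*2.4170466) = 1.1267
Cpl = (113.63 - 110.2)/(3*2.4170466) = 0.4730
Cpk = min(Cpu, Cpl) = 0.4730

0.4730


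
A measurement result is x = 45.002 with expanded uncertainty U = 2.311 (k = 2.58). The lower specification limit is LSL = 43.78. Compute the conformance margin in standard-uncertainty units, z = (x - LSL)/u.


u = U / k = 2.311 / 2.58 = 0.89573643
margin = |LSL - x| = |43.78 - 45.002| = 1.222
z = margin / u = 1.222 / 0.89573643
z = 1.3642

1.3642


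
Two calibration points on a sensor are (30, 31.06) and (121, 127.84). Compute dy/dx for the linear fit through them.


slope = (y2 - y1) / (x2 - x1)
= (127.84 - 31.06) / (121 - 30)
= 96.7800 / 91
= 1.0635

1.0635


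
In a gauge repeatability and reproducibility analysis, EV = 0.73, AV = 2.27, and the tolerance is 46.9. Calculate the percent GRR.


GRR = sqrt(EV^2 + AV^2) = sqrt(0.73^2 + 2.27^2) = 2.3844916
%GRR = GRR / tol * 100 = 2.3844916 / 46.9 * 100
%GRR = 5.0842

5.0842


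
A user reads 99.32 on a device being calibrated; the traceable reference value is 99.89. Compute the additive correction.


Correction = standard - reading
= 99.89 - 99.32
= 0.5700

0.5700


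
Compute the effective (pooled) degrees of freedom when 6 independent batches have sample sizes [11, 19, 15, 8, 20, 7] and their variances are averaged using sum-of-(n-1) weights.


nu = sum_i (n_i - 1)
nu = ((11 - 1) + (19 - 1) + (15 - 1) + (8 - 1) + (20 - 1) + (7 - 1))
nu = 10 + 18 + 14 + 7 + 19 + 6
nu = 74

74


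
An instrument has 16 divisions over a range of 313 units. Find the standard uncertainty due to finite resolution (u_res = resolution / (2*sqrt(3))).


resolution = range / divisions
resolution = 313 / 16 = 19.5625
u_res = resolution / (2*sqrt(3))
u_res = 19.5625 / 3.4641016
u_res = 5.6472

5.6472


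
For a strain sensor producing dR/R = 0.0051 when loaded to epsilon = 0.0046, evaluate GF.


GF = (dR/R) / epsilon
= 0.0051 / 0.0046
= 1.1087

1.1087


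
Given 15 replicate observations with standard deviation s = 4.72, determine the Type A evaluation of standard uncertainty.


u_A = s / sqrt(n)
u_A = 4.72 / sqrt(15)
u_A = 4.72 / 3.8729833
u_A = 1.2187

1.2187


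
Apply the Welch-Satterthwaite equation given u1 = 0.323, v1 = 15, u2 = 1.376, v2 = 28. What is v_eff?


uc = sqrt(u1^2 + u2^2) = sqrt(0.323^2 + 1.376^2) = 1.4134019
v_eff = uc^4 / (u1^4/v1 + u2^4/v2)
= 1.4134019^4 / (0.323^4/15 + 1.376^4/28)
= 3.990825 / 0.1287568
v_eff = 30.9951

30.9951


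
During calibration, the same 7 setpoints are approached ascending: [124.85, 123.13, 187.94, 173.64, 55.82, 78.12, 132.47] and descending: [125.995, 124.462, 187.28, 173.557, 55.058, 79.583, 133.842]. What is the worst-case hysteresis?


|124.85 - 125.995| = 1.1450
|123.13 - 124.462| = 1.3320
|187.94 - 187.28| = 0.6600
|173.64 - 173.557| = 0.0830
|55.82 - 55.058| = 0.7620
|78.12 - 79.583| = 1.4630
|132.47 - 133.842| = 1.3720
hysteresis = max(diffs) = 1.4630

1.4630


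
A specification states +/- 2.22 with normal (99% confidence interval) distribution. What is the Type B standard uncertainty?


u_B = half_width / 2.576
u_B = 2.22 / 2.576
u_B = 0.8618

0.8618


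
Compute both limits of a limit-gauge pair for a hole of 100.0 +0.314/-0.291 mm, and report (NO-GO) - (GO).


GO = nominal - lower_tol (smallest hole = maximum material condition)
GO = 100.0 - 0.291 = 99.709
NO-GO = nominal + upper_tol (largest hole = least material condition)
NO-GO = 100.0 + 0.314 = 100.314
spread = NO-GO - GO = 100.314 - 99.709 = 0.6050

0.6050


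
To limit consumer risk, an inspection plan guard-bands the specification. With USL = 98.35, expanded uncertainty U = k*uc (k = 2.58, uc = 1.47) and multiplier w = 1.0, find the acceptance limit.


U = k * uc = 2.58 * 1.47 = 3.7926
guard band g = w * U = 1.0 * 3.7926 = 3.7926
AL = USL - g = 98.35 - 3.7926
AL = 94.5574

94.5574


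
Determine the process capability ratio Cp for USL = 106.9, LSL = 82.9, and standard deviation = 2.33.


Cp = (USL - LSL) / (6 * sigma)
= (106.9 - 82.9) / (6 * 2.33)
= 24.0000 / 13.9800
= 1.7167

1.7167


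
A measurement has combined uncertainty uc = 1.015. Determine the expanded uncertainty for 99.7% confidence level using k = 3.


U = k * uc
U = 3 * 1.015
U = 3.0450

3.0450


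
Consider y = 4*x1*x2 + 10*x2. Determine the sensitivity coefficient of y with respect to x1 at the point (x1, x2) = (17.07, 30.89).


y = 4*x1*x2 + 10*x2
dy/dx1 = 4*x2
Evaluate at x2 = 30.89: c1 = 4 * 30.89
c1 = 123.5600

123.5600


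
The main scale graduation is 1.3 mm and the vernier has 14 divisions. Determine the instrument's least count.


LC = MSD / n_div
= 1.3 / 14
= 0.0929

0.0929


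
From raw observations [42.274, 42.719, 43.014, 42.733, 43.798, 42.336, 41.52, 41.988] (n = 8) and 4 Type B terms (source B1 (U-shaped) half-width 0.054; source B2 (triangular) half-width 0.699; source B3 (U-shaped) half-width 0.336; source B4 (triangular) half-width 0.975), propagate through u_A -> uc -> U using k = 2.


mean = (42.274 + 42.719 + 43.014 + 42.733 + 43.798 + 42.336 + 41.52 + 41.988) / 8 = 42.54775
s = sqrt(sum((x - mean)^2)/(n-1)) = 0.69008545
u_A = s / sqrt(n) = 0.69008545 / sqrt(8) = 0.24398205
u_B1 = 0.054 / sqrt(2) = 0.038183766
u_B2 = 0.699 / sqrt(6) = 0.28536556
u_B3 = 0.336 / sqrt(2) = 0.23758788
u_B4 = 0.975 / sqrt(6) = 0.39804208
uc = sqrt(0.24398205^2 + 0.038183766^2 + 0.28536556^2 + 0.23758788^2 + 0.39804208^2) = 0.59774931
U = k * uc = 2 * 0.59774931
U = 1.1955

1.1955


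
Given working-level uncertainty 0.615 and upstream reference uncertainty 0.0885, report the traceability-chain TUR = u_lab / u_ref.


TUR = u_lab / u_ref
= 0.615 / 0.0885
= 6.9492

6.9492


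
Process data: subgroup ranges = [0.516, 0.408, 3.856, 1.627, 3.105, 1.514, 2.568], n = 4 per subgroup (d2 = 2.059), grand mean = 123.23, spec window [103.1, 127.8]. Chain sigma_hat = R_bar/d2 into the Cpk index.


R_bar = (0.516 + 0.408 + 3.856 + 1.627 + 3.105 + 1.514 + 2.568) / 7 = 1.942
sigma = R_bar / d2 = 1.942 / 2.059 = 0.9431763
Cp = (USL - LSL)/(6*sigma) = (127.8 - 103.1)/(6*0.9431763) = 4.3647
Cpu = (127.8 - 123.23)/(3*0.9431763) = 1.6151
Cpl = (123.23 - 103.1)/(3*0.9431763) = 7.1143
Cpk = min(Cpu, Cpl) = 1.6151

1.6151


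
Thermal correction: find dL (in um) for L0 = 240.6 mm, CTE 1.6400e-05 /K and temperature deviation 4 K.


dL = L * alpha * dT
= 240.6 * 1.6400e-05 * 4
= 0.0157834 mm
dL_um = 0.0157834 * 1000 = 15.7834 um

15.7834


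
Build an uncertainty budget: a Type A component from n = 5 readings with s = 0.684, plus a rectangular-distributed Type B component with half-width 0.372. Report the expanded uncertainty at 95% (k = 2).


u_A = s / sqrt(n) = 0.684 / sqrt(5) = 0.3058941
u_B = half_width / sqrt(3) = 0.372 / sqrt(3) = 0.2147743
uc = sqrt(u_A^2 + u_B^2) = sqrt(0.3058941^2 + 0.2147743^2) = 0.37376356
U = k * uc = 2 * 0.37376356
U = 0.7475

0.7475


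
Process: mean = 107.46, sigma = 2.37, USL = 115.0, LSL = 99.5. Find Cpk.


Cpu = (USL - mean) / (3*sigma) = (115.0 - 107.46) / (3*2.37) = 1.0605
Cpl = (mean - LSL) / (3*sigma) = (107.46 - 99.5) / (3*2.37) = 1.1195
Cpk = min(Cpu, Cpl) = 1.0605

1.0605


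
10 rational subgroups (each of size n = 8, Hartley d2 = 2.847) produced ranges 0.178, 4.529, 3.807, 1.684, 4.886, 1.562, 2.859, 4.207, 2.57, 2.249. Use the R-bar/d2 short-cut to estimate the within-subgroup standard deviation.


R_bar = (0.178 + 4.529 + 3.807 + 1.684 + 4.886 + 1.562 + 2.859 + 4.207 + 2.57 + 2.249) / 10
R_bar = 28.531 / 10 = 2.8531
sigma_hat = R_bar / d2 = 2.8531 / 2.847 = 1.0021

1.0021


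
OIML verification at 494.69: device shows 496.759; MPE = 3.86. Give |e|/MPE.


e = indication - reference = 496.759 - 494.69 = 2.0690
|e| = 2.0690
ratio = |e| / MPE = 2.0690 / 3.86
ratio = 0.5360

0.5360


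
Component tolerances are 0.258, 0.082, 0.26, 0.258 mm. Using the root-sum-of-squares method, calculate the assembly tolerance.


RSS = sqrt(0.258^2 + 0.082^2 + 0.26^2 + 0.258^2)
= sqrt(0.207452)
= 0.4555

0.4555


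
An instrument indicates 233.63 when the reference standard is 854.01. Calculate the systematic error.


Systematic error = measured - true
= 233.63 - 854.01
= -620.3800

-620.3800


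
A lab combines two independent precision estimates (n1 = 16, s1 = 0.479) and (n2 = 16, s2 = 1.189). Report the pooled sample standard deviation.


s_p = sqrt(((n1-1)*s1^2 + (n2-1)*s2^2) / (n1+n2-2))
numerator = (16-1)*0.479^2 + (16-1)*1.189^2 = 3.441615 + 21.205815 = 24.64743
denominator = 16 + 16 - 2 = 30
s_p^2 = 24.64743 / 30 = 0.821581
s_p = sqrt(0.821581) = 0.9064

0.9064


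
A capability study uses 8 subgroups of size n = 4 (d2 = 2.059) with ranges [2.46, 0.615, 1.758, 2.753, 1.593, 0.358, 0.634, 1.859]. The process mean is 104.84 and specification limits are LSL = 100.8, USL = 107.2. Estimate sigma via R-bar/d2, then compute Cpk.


R_bar = (2.46 + 0.615 + 1.758 + 2.753 + 1.593 + 0.358 + 0.634 + 1.859) / 8 = 1.50375
sigma = R_bar / d2 = 1.50375 / 2.059 = 0.73033026
Cp = (USL - LSL)/(6*sigma) = (107.2 - 100.8)/(6*0.73033026) = 1.4605
Cpu = (107.2 - 104.84)/(3*0.73033026) = 1.0771
Cpl = (104.84 - 100.8)/(3*0.73033026) = 1.8439
Cpk = min(Cpu, Cpl) = 1.0771

1.0771


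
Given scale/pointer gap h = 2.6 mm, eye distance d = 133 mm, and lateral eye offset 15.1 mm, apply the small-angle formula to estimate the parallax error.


error = h * offset / d
= 2.6 * 15.1 / 133
= 0.2952

0.2952


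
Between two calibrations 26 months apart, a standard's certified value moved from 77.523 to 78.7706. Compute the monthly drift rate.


rate = (v2 - v1) / months
= (78.7706 - 77.523) / 26
= 1.2476 / 26
= 0.0480

0.0480


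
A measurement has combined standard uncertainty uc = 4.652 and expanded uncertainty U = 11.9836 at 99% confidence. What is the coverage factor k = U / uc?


k = U / uc
k = 11.9836 / 4.652
k = 2.576

2.576


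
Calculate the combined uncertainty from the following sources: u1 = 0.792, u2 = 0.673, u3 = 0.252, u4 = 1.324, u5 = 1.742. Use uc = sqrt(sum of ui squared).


uc = sqrt(0.792^2 + 0.673^2 + 0.252^2 + 1.324^2 + 1.742^2)
uc = sqrt(5.931237)
uc = 2.4354

2.4354


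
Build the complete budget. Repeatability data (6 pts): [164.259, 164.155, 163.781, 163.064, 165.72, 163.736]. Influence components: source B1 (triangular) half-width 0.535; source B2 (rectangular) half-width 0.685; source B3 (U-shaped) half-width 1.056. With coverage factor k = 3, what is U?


mean = (164.259 + 164.155 + 163.781 + 163.064 + 165.72 + 163.736) / 6 = 164.1191667
s = sqrt(sum((x - mean)^2)/(n-1)) = 0.88972522
u_A = s / sqrt(n) = 0.88972522 / sqrt(6) = 0.3632288
u_B1 = 0.535 / sqrt(6) = 0.21841284
u_B2 = 0.685 / sqrt(3) = 0.39548493
u_B3 = 1.056 / sqrt(2) = 0.74670476
uc = sqrt(0.3632288^2 + 0.21841284^2 + 0.39548493^2 + 0.74670476^2) = 0.94531247
U = k * uc = 3 * 0.94531247
U = 2.8359

2.8359


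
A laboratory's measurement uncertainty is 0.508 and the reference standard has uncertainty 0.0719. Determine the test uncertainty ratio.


TUR = u_lab / u_ref
= 0.508 / 0.0719
= 7.0654

7.0654


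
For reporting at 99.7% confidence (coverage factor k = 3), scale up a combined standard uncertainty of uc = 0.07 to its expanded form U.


U = k * uc
U = 3 * 0.07
U = 0.2100

0.2100


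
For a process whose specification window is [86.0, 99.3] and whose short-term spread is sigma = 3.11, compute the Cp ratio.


Cp = (USL - LSL) / (6 * sigma)
= (99.3 - 86.0) / (6 * 3.11)
= 13.3000 / 18.6600
= 0.7128

0.7128


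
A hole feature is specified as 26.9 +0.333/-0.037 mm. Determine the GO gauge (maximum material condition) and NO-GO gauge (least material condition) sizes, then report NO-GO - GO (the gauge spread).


GO = nominal - lower_tol (smallest hole = maximum material condition)
GO = 26.9 - 0.037 = 26.863
NO-GO = nominal + upper_tol (largest hole = least material condition)
NO-GO = 26.9 + 0.333 = 27.233
spread = NO-GO - GO = 27.233 - 26.863 = 0.3700

0.3700


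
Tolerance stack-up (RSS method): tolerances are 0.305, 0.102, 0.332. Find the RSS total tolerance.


RSS = sqrt(0.305^2 + 0.102^2 + 0.332^2)
= sqrt(0.213653)
= 0.4622

0.4622


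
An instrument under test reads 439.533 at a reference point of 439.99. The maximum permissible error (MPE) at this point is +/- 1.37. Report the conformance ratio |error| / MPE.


e = indication - reference = 439.533 - 439.99 = -0.4570
|e| = 0.4570
ratio = |e| / MPE = 0.4570 / 1.37
ratio = 0.3336

0.3336


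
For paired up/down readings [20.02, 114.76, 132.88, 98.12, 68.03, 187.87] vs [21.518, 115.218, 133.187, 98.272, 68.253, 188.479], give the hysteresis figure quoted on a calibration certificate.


|20.02 - 21.518| = 1.4980
|114.76 - 115.218| = 0.4580
|132.88 - 133.187| = 0.3070
|98.12 - 98.272| = 0.1520
|68.03 - 68.253| = 0.2230
|187.87 - 188.479| = 0.6090
hysteresis = max(diffs) = 1.4980

1.4980


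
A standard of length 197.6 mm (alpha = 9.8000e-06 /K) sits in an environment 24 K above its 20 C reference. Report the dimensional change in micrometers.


dL = L * alpha * dT
= 197.6 * 9.8000e-06 * 24
= 0.0464755 mm
dL_um = 0.0464755 * 1000 = 46.4755 um

46.4755


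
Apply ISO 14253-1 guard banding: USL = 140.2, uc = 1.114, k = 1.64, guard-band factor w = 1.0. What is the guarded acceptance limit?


U = k * uc = 1.64 * 1.114 = 1.82696
guard band g = w * U = 1.0 * 1.82696 = 1.82696
AL = USL - g = 140.2 - 1.82696
AL = 138.3730

138.3730


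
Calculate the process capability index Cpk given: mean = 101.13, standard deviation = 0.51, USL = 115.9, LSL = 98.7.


Cpu = (USL - mean) / (3*sigma) = (115.9 - 101.13) / (3*0.51) = 9.6536
Cpl = (mean - LSL) / (3*sigma) = (101.13 - 98.7) / (3*0.51) = 1.5882
Cpk = min(Cpu, Cpl) = 1.5882

1.5882


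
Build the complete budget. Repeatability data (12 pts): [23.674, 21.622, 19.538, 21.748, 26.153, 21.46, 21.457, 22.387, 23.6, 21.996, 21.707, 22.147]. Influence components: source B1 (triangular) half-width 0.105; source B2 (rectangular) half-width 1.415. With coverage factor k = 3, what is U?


mean = (23.674 + 21.622 + 19.538 + 21.748 + 26.153 + 21.46 + 21.457 + 22.387 + 23.6 + 21.996 + 21.707 + 22.147) / 12 = 22.29075
s = sqrt(sum((x - mean)^2)/(n-1)) = 1.6154589
u_A = s / sqrt(n) = 1.6154589 / sqrt(12) = 0.46634282
u_B1 = 0.105 / sqrt(6) = 0.04286607
u_B2 = 1.415 / sqrt(3) = 0.81695063
uc = sqrt(0.46634282^2 + 0.04286607^2 + 0.81695063^2) = 0.94165889
U = k * uc = 3 * 0.94165889
U = 2.8250

2.8250


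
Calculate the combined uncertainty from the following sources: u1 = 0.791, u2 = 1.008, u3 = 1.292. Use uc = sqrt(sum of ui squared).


uc = sqrt(0.791^2 + 1.008^2 + 1.292^2)
uc = sqrt(3.311009)
uc = 1.8196

1.8196


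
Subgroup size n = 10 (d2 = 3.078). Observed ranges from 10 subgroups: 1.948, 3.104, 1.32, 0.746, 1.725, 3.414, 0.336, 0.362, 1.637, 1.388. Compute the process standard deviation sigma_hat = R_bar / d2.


R_bar = (1.948 + 3.104 + 1.32 + 0.746 + 1.725 + 3.414 + 0.336 + 0.362 + 1.637 + 1.388) / 10
R_bar = 15.98 / 10 = 1.598
sigma_hat = R_bar / d2 = 1.598 / 3.078 = 0.5192

0.5192


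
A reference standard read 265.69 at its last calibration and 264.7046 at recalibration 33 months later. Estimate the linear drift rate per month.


rate = (v2 - v1) / months
= (264.7046 - 265.69) / 33
= -0.9854 / 33
= -0.0299

-0.0299


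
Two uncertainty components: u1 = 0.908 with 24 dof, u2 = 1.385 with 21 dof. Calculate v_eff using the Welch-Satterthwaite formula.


uc = sqrt(u1^2 + u2^2) = sqrt(0.908^2 + 1.385^2) = 1.6561066
v_eff = uc^4 / (u1^4/v1 + u2^4/v2)
= 1.6561066^4 / (0.908^4/24 + 1.385^4/21)
= 7.5223433 / 0.20354097
v_eff = 36.9574

36.9574


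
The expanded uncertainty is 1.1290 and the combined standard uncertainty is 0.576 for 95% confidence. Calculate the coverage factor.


k = U / uc
k = 1.1290 / 0.576
k = 1.96

1.96


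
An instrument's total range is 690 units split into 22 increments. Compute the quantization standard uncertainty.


resolution = range / divisions
resolution = 690 / 22 = 31.363636
u_res = resolution / (2*sqrt(3))
u_res = 31.363636 / 3.4641016
u_res = 9.0539

9.0539


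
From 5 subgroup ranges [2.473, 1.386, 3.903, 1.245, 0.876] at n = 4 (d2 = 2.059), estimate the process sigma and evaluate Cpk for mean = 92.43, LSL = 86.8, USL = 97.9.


R_bar = (2.473 + 1.386 + 3.903 + 1.245 + 0.876) / 5 = 1.9766
sigma = R_bar / d2 = 1.9766 / 2.059 = 0.95998057
Cp = (USL - LSL)/(6*sigma) = (97.9 - 86.8)/(6*0.95998057) = 1.9271
Cpu = (97.9 - 92.43)/(3*0.95998057) = 1.8993
Cpl = (92.43 - 86.8)/(3*0.95998057) = 1.9549
Cpk = min(Cpu, Cpl) = 1.8993

1.8993


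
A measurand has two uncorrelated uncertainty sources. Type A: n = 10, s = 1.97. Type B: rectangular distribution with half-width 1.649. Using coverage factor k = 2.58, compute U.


u_A = s / sqrt(n) = 1.97 / sqrt(10) = 0.6229687
u_B = half_width / sqrt(3) = 1.649 / sqrt(3) = 0.95205059
uc = sqrt(u_A^2 + u_B^2) = sqrt(0.6229687^2 + 0.95205059^2) = 1.1377567
U = k * uc = 2.58 * 1.1377567
U = 2.9354

2.9354


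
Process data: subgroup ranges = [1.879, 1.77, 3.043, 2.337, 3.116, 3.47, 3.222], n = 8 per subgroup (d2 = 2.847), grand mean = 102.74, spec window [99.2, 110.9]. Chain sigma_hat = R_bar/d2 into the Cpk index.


R_bar = (1.879 + 1.77 + 3.043 + 2.337 + 3.116 + 3.47 + 3.222) / 7 = 2.691
sigma = R_bar / d2 = 2.691 / 2.847 = 0.94520548
Cp = (USL - LSL)/(6*sigma) = (110.9 - 99.2)/(6*0.94520548) = 2.0630
Cpu = (110.9 - 102.74)/(3*0.94520548) = 2.8777
Cpl = (102.74 - 99.2)/(3*0.94520548) = 1.2484
Cpk = min(Cpu, Cpl) = 1.2484

1.2484


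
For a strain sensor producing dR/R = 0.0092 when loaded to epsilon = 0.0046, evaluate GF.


GF = (dR/R) / epsilon
= 0.0092 / 0.0046
= 2.0000

2.0000


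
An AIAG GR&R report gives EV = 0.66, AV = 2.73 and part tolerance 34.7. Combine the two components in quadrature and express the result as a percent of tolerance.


GRR = sqrt(EV^2 + AV^2) = sqrt(0.66^2 + 2.73^2) = 2.8086474
%GRR = GRR / tol * 100 = 2.8086474 / 34.7 * 100
%GRR = 8.0941

8.0941


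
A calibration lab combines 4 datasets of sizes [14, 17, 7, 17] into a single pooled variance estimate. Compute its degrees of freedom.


nu = sum_i (n_i - 1)
nu = ((14 - 1) + (17 - 1) + (7 - 1) + (17 - 1))
nu = 13 + 16 + 6 + 16
nu = 51

51


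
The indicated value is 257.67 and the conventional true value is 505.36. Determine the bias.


Systematic error = measured - true
= 257.67 - 505.36
= -247.6900

-247.6900


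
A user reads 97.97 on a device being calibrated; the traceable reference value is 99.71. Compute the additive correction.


Correction = standard - reading
= 99.71 - 97.97
= 1.7400

1.7400


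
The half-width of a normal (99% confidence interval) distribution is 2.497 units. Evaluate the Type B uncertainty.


u_B = half_width / 2.576
u_B = 2.497 / 2.576
u_B = 0.9693

0.9693


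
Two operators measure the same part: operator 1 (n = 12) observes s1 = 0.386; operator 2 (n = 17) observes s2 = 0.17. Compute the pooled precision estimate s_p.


s_p = sqrt(((n1-1)*s1^2 + (n2-1)*s2^2) / (n1+n2-2))
numerator = (12-1)*0.386^2 + (17-1)*0.17^2 = 1.638956 + 0.4624 = 2.101356
denominator = 12 + 17 - 2 = 27
s_p^2 = 2.101356 / 27 = 0.077828
s_p = sqrt(0.077828) = 0.2790

0.2790


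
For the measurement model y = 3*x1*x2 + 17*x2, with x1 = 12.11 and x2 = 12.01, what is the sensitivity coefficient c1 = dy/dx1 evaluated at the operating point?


y = 3*x1*x2 + 17*x2
dy/dx1 = 3*x2
Evaluate at x2 = 12.01: c1 = 3 * 12.01
c1 = 36.0300

36.0300


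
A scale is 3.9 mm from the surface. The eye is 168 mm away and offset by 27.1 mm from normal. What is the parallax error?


error = h * offset / d
= 3.9 * 27.1 / 168
= 0.6291

0.6291


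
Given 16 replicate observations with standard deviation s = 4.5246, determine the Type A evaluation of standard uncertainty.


u_A = s / sqrt(n)
u_A = 4.5246 / sqrt(16)
u_A = 4.5246 / 4
u_A = 1.1312

1.1312


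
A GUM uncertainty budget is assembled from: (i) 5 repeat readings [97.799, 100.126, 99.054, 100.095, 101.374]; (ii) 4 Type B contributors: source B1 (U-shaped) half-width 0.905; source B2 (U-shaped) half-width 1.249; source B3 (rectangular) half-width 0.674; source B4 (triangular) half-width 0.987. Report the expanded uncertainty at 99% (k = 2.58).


mean = (97.799 + 100.126 + 99.054 + 100.095 + 101.374) / 5 = 99.6896
s = sqrt(sum((x - mean)^2)/(n-1)) = 1.3388758
u_A = s / sqrt(n) = 1.3388758 / sqrt(5) = 0.59876346
u_B1 = 0.905 / sqrt(2) = 0.63993164
u_B2 = 1.249 / sqrt(2) = 0.88317637
u_B3 = 0.674 / sqrt(3) = 0.38913408
u_B4 = 0.987 / sqrt(6) = 0.40294106
uc = sqrt(0.59876346^2 + 0.63993164^2 + 0.88317637^2 + 0.38913408^2 + 0.40294106^2) = 1.3644843
U = k * uc = 2.58 * 1.3644843
U = 3.5204

3.5204


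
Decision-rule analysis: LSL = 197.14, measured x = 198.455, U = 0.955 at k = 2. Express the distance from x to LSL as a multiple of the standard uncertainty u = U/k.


u = U / k = 0.955 / 2 = 0.4775
margin = |LSL - x| = |197.14 - 198.455| = 1.315
z = margin / u = 1.315 / 0.4775
z = 2.7539

2.7539


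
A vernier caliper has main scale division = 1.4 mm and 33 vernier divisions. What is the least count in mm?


LC = MSD / n_div
= 1.4 / 33
= 0.0424

0.0424


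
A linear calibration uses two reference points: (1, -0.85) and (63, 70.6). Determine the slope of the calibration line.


slope = (y2 - y1) / (x2 - x1)
= (70.6 - -0.85) / (63 - 1)
= 71.4500 / 62
= 1.1524

1.1524


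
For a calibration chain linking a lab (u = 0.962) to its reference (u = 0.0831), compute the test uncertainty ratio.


TUR = u_lab / u_ref
= 0.962 / 0.0831
= 11.5764

11.5764


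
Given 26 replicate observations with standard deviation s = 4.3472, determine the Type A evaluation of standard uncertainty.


u_A = s / sqrt(n)
u_A = 4.3472 / sqrt(26)
u_A = 4.3472 / 5.0990195
u_A = 0.8526

0.8526


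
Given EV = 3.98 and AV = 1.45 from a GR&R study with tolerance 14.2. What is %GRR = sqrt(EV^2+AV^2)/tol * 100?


GRR = sqrt(EV^2 + AV^2) = sqrt(3.98^2 + 1.45^2) = 4.235906
%GRR = GRR / tol * 100 = 4.235906 / 14.2 * 100
%GRR = 29.8303

29.8303


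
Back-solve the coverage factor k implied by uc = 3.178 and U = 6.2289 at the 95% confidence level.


k = U / uc
k = 6.2289 / 3.178
k = 1.96

1.96


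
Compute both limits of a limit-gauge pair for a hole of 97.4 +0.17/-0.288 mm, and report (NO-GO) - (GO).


GO = nominal - lower_tol (smallest hole = maximum material condition)
GO = 97.4 - 0.288 = 97.112
NO-GO = nominal + upper_tol (largest hole = least material condition)
NO-GO = 97.4 + 0.17 = 97.57
spread = NO-GO - GO = 97.57 - 97.112 = 0.4580

0.4580
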